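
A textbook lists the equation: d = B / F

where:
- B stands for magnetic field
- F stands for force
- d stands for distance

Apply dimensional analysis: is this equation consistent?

No

B (magnetic field) has dimensions [I^-1 M T^-2].
F (force) has dimensions [L M T^-2].
d (distance) has dimensions [L].

Left side: [L]
Right side: [I^-1 L^-1]

The two sides have different dimensions, so the equation is NOT dimensionally consistent.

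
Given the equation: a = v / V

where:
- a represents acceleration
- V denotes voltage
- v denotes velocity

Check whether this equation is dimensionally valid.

No

a (acceleration) has dimensions [L T^-2].
V (voltage) has dimensions [I^-1 L^2 M T^-3].
v (velocity) has dimensions [L T^-1].

Left side: [L T^-2]
Right side: [I L^-1 M^-1 T^2]

The two sides have different dimensions, so the equation is NOT dimensionally consistent.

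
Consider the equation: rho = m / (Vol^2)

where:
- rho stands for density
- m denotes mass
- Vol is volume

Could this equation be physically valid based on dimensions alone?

No

rho (density) has dimensions [L^-3 M].
m (mass) has dimensions [M].
Vol (volume) has dimensions [L^3].

Left side: [L^-3 M]
Right side: [L^-6 M]

The two sides have different dimensions, so the equation is NOT dimensionally consistent.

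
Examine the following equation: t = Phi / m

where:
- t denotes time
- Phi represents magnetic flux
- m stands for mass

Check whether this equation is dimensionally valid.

No

t (time) has dimensions [T].
Phi (magnetic flux) has dimensions [I^-1 L^2 M T^-2].
m (mass) has dimensions [M].

Left side: [T]
Right side: [I^-1 L^2 T^-2]

The two sides have different dimensions, so the equation is NOT dimensionally consistent.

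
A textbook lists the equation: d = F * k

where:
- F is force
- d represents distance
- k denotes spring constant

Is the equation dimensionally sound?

No

F (force) has dimensions [L M T^-2].
d (distance) has dimensions [L].
k (spring constant) has dimensions [M T^-2].

Left side: [L]
Right side: [L M^2 T^-4]

The two sides have different dimensions, so the equation is NOT dimensionally consistent.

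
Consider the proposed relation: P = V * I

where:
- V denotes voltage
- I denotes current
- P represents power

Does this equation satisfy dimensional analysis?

Yes

V (voltage) has dimensions [I^-1 L^2 M T^-3].
I (current) has dimensions [I].
P (power) has dimensions [L^2 M T^-3].

Left side: [L^2 M T^-3]
Right side: [L^2 M T^-3]

Both sides have the same dimensions, so the equation is dimensionally consistent.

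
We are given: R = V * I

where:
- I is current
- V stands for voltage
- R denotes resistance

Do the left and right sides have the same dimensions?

No

I (current) has dimensions [I].
V (voltage) has dimensions [I^-1 L^2 M T^-3].
R (resistance) has dimensions [I^-2 L^2 M T^-3].

Left side: [I^-2 L^2 M T^-3]
Right side: [L^2 M T^-3]

The two sides have different dimensions, so the equation is NOT dimensionally consistent.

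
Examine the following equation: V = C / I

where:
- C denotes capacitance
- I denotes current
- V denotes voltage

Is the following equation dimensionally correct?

No

C (capacitance) has dimensions [I^2 L^-2 M^-1 T^4].
I (current) has dimensions [I].
V (voltage) has dimensions [I^-1 L^2 M T^-3].

Left side: [I^-1 L^2 M T^-3]
Right side: [I L^-2 M^-1 T^4]

The two sides have different dimensions, so the equation is NOT dimensionally consistent.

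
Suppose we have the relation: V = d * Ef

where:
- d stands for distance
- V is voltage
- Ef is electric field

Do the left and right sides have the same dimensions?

Yes

d (distance) has dimensions [L].
V (voltage) has dimensions [I^-1 L^2 M T^-3].
Ef (electric field) has dimensions [I^-1 L M T^-3].

Left side: [I^-1 L^2 M T^-3]
Right side: [I^-1 L^2 M T^-3]

Both sides have the same dimensions, so the equation is dimensionally consistent.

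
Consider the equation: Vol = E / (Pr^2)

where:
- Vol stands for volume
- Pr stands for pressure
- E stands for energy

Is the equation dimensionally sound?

No

Vol (volume) has dimensions [L^3].
Pr (pressure) has dimensions [L^-1 M T^-2].
E (energy) has dimensions [L^2 M T^-2].

Left side: [L^3]
Right side: [L^4 M^-1 T^2]

The two sides have different dimensions, so the equation is NOT dimensionally consistent.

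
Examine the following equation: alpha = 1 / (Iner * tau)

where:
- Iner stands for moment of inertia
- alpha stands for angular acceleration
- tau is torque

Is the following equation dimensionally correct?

No

Iner (moment of inertia) has dimensions [L^2 M].
alpha (angular acceleration) has dimensions [T^-2].
tau (torque) has dimensions [L^2 M T^-2].

Left side: [T^-2]
Right side: [L^-4 M^-2 T^2]

The two sides have different dimensions, so the equation is NOT dimensionally consistent.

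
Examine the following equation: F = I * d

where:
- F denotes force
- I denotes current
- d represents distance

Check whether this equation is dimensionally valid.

No

F (force) has dimensions [L M T^-2].
I (current) has dimensions [I].
d (distance) has dimensions [L].

Left side: [L M T^-2]
Right side: [I L]

The two sides have different dimensions, so the equation is NOT dimensionally consistent.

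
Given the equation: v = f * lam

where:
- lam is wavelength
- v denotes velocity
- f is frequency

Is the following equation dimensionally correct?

Yes

lam (wavelength) has dimensions [L].
v (velocity) has dimensions [L T^-1].
f (frequency) has dimensions [T^-1].

Left side: [L T^-1]
Right side: [L T^-1]

Both sides have the same dimensions, so the equation is dimensionally consistent.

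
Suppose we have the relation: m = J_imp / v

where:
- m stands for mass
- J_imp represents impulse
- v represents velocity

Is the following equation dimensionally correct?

Yes

m (mass) has dimensions [M].
J_imp (impulse) has dimensions [L M T^-1].
v (velocity) has dimensions [L T^-1].

Left side: [M]
Right side: [M]

Both sides have the same dimensions, so the equation is dimensionally consistent.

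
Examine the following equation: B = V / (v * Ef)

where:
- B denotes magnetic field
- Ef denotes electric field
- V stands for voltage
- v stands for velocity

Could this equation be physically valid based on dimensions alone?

No

B (magnetic field) has dimensions [I^-1 M T^-2].
Ef (electric field) has dimensions [I^-1 L M T^-3].
V (voltage) has dimensions [I^-1 L^2 M T^-3].
v (velocity) has dimensions [L T^-1].

Left side: [I^-1 M T^-2]
Right side: [T]

The two sides have different dimensions, so the equation is NOT dimensionally consistent.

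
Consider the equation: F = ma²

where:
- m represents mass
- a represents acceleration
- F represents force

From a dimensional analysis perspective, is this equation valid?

No

m (mass) has dimensions [M].
a (acceleration) has dimensions [L T^-2].
F (force) has dimensions [L M T^-2].

Left side: [L M T^-2]
Right side: [L^2 M T^-4]

The two sides have different dimensions, so the equation is NOT dimensionally consistent.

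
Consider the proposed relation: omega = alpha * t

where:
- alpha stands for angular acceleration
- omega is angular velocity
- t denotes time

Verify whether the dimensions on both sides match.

Yes

alpha (angular acceleration) has dimensions [T^-2].
omega (angular velocity) has dimensions [T^-1].
t (time) has dimensions [T].

Left side: [T^-1]
Right side: [T^-1]

Both sides have the same dimensions, so the equation is dimensionally consistent.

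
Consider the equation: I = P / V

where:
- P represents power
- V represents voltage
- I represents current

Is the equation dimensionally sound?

Yes

P (power) has dimensions [L^2 M T^-3].
V (voltage) has dimensions [I^-1 L^2 M T^-3].
I (current) has dimensions [I].

Left side: [I]
Right side: [I]

Both sides have the same dimensions, so the equation is dimensionally consistent.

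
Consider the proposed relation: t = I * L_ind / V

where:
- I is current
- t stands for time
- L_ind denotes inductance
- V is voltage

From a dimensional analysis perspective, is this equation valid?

Yes

I (current) has dimensions [I].
t (time) has dimensions [T].
L_ind (inductance) has dimensions [I^-2 L^2 M T^-2].
V (voltage) has dimensions [I^-1 L^2 M T^-3].

Left side: [T]
Right side: [T]

Both sides have the same dimensions, so the equation is dimensionally consistent.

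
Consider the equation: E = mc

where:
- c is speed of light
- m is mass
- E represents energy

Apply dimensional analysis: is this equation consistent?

No

c (speed of light) has dimensions [L T^-1].
m (mass) has dimensions [M].
E (energy) has dimensions [L^2 M T^-2].

Left side: [L^2 M T^-2]
Right side: [L M T^-1]

The two sides have different dimensions, so the equation is NOT dimensionally consistent.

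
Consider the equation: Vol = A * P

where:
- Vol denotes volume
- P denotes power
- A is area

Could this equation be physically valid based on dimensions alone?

No

Vol (volume) has dimensions [L^3].
P (power) has dimensions [L^2 M T^-3].
A (area) has dimensions [L^2].

Left side: [L^3]
Right side: [L^4 M T^-3]

The two sides have different dimensions, so the equation is NOT dimensionally consistent.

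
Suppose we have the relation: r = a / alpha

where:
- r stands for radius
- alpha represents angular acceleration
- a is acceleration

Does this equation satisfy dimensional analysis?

Yes

r (radius) has dimensions [L].
alpha (angular acceleration) has dimensions [T^-2].
a (acceleration) has dimensions [L T^-2].

Left side: [L]
Right side: [L]

Both sides have the same dimensions, so the equation is dimensionally consistent.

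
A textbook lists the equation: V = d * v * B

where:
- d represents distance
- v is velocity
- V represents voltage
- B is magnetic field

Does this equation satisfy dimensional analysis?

Yes

d (distance) has dimensions [L].
v (velocity) has dimensions [L T^-1].
V (voltage) has dimensions [I^-1 L^2 M T^-3].
B (magnetic field) has dimensions [I^-1 M T^-2].

Left side: [I^-1 L^2 M T^-3]
Right side: [I^-1 L^2 M T^-3]

Both sides have the same dimensions, so the equation is dimensionally consistent.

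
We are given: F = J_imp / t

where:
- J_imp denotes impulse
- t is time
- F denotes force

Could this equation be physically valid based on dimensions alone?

Yes

J_imp (impulse) has dimensions [L M T^-1].
t (time) has dimensions [T].
F (force) has dimensions [L M T^-2].

Left side: [L M T^-2]
Right side: [L M T^-2]

Both sides have the same dimensions, so the equation is dimensionally consistent.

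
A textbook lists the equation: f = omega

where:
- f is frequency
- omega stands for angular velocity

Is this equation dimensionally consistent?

Yes

f (frequency) has dimensions [T^-1].
omega (angular velocity) has dimensions [T^-1].

Left side: [T^-1]
Right side: [T^-1]

Both sides have the same dimensions, so the equation is dimensionally consistent.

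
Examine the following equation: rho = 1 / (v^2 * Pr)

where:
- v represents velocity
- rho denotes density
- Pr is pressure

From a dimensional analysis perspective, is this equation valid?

No

v (velocity) has dimensions [L T^-1].
rho (density) has dimensions [L^-3 M].
Pr (pressure) has dimensions [L^-1 M T^-2].

Left side: [L^-3 M]
Right side: [L^-1 M^-1 T^4]

The two sides have different dimensions, so the equation is NOT dimensionally consistent.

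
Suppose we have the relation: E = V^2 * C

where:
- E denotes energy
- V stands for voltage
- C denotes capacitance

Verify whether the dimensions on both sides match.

Yes

E (energy) has dimensions [L^2 M T^-2].
V (voltage) has dimensions [I^-1 L^2 M T^-3].
C (capacitance) has dimensions [I^2 L^-2 M^-1 T^4].

Left side: [L^2 M T^-2]
Right side: [L^2 M T^-2]

Both sides have the same dimensions, so the equation is dimensionally consistent.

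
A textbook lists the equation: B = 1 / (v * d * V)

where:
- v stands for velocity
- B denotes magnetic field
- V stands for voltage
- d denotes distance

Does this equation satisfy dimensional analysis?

No

v (velocity) has dimensions [L T^-1].
B (magnetic field) has dimensions [I^-1 M T^-2].
V (voltage) has dimensions [I^-1 L^2 M T^-3].
d (distance) has dimensions [L].

Left side: [I^-1 M T^-2]
Right side: [I L^-4 M^-1 T^4]

The two sides have different dimensions, so the equation is NOT dimensionally consistent.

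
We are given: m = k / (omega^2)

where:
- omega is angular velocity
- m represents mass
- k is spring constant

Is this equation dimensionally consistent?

Yes

omega (angular velocity) has dimensions [T^-1].
m (mass) has dimensions [M].
k (spring constant) has dimensions [M T^-2].

Left side: [M]
Right side: [M]

Both sides have the same dimensions, so the equation is dimensionally consistent.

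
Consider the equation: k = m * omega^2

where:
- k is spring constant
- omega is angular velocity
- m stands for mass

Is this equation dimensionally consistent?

Yes

k (spring constant) has dimensions [M T^-2].
omega (angular velocity) has dimensions [T^-1].
m (mass) has dimensions [M].

Left side: [M T^-2]
Right side: [M T^-2]

Both sides have the same dimensions, so the equation is dimensionally consistent.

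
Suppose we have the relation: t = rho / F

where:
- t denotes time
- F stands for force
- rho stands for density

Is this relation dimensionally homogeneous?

No

t (time) has dimensions [T].
F (force) has dimensions [L M T^-2].
rho (density) has dimensions [L^-3 M].

Left side: [T]
Right side: [L^-4 T^2]

The two sides have different dimensions, so the equation is NOT dimensionally consistent.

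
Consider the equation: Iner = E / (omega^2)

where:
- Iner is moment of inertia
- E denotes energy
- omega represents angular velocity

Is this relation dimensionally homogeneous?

Yes

Iner (moment of inertia) has dimensions [L^2 M].
E (energy) has dimensions [L^2 M T^-2].
omega (angular velocity) has dimensions [T^-1].

Left side: [L^2 M]
Right side: [L^2 M]

Both sides have the same dimensions, so the equation is dimensionally consistent.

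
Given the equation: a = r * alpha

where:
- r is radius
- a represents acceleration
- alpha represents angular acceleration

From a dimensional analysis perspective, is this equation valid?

Yes

r (radius) has dimensions [L].
a (acceleration) has dimensions [L T^-2].
alpha (angular acceleration) has dimensions [T^-2].

Left side: [L T^-2]
Right side: [L T^-2]

Both sides have the same dimensions, so the equation is dimensionally consistent.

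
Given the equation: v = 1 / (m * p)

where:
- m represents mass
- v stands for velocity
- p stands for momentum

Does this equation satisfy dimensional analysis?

No

m (mass) has dimensions [M].
v (velocity) has dimensions [L T^-1].
p (momentum) has dimensions [L M T^-1].

Left side: [L T^-1]
Right side: [L^-1 M^-2 T]

The two sides have different dimensions, so the equation is NOT dimensionally consistent.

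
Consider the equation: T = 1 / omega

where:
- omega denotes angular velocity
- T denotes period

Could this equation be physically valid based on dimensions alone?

Yes

omega (angular velocity) has dimensions [T^-1].
T (period) has dimensions [T].

Left side: [T]
Right side: [T]

Both sides have the same dimensions, so the equation is dimensionally consistent.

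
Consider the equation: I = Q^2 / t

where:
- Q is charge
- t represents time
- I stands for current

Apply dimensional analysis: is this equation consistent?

No

Q (charge) has dimensions [I T].
t (time) has dimensions [T].
I (current) has dimensions [I].

Left side: [I]
Right side: [I^2 T]

The two sides have different dimensions, so the equation is NOT dimensionally consistent.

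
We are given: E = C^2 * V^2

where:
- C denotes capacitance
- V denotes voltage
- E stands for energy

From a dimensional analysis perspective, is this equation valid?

No

C (capacitance) has dimensions [I^2 L^-2 M^-1 T^4].
V (voltage) has dimensions [I^-1 L^2 M T^-3].
E (energy) has dimensions [L^2 M T^-2].

Left side: [L^2 M T^-2]
Right side: [I^2 T^2]

The two sides have different dimensions, so the equation is NOT dimensionally consistent.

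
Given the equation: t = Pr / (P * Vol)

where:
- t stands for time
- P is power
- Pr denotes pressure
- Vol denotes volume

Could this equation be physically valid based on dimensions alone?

No

t (time) has dimensions [T].
P (power) has dimensions [L^2 M T^-3].
Pr (pressure) has dimensions [L^-1 M T^-2].
Vol (volume) has dimensions [L^3].

Left side: [T]
Right side: [L^-6 T]

The two sides have different dimensions, so the equation is NOT dimensionally consistent.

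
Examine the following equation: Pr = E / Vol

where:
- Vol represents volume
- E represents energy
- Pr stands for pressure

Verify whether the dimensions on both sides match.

Yes

Vol (volume) has dimensions [L^3].
E (energy) has dimensions [L^2 M T^-2].
Pr (pressure) has dimensions [L^-1 M T^-2].

Left side: [L^-1 M T^-2]
Right side: [L^-1 M T^-2]

Both sides have the same dimensions, so the equation is dimensionally consistent.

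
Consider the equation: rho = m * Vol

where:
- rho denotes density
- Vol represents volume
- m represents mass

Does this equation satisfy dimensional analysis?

No

rho (density) has dimensions [L^-3 M].
Vol (volume) has dimensions [L^3].
m (mass) has dimensions [M].

Left side: [L^-3 M]
Right side: [L^3 M]

The two sides have different dimensions, so the equation is NOT dimensionally consistent.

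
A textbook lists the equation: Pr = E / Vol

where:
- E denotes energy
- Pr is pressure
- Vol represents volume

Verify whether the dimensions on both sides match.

Yes

E (energy) has dimensions [L^2 M T^-2].
Pr (pressure) has dimensions [L^-1 M T^-2].
Vol (volume) has dimensions [L^3].

Left side: [L^-1 M T^-2]
Right side: [L^-1 M T^-2]

Both sides have the same dimensions, so the equation is dimensionally consistent.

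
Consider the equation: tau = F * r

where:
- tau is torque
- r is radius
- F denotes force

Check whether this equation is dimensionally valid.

Yes

tau (torque) has dimensions [L^2 M T^-2].
r (radius) has dimensions [L].
F (force) has dimensions [L M T^-2].

Left side: [L^2 M T^-2]
Right side: [L^2 M T^-2]

Both sides have the same dimensions, so the equation is dimensionally consistent.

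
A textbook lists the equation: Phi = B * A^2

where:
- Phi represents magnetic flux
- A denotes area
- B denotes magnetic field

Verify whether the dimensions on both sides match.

No

Phi (magnetic flux) has dimensions [I^-1 L^2 M T^-2].
A (area) has dimensions [L^2].
B (magnetic field) has dimensions [I^-1 M T^-2].

Left side: [I^-1 L^2 M T^-2]
Right side: [I^-1 L^4 M T^-2]

The two sides have different dimensions, so the equation is NOT dimensionally consistent.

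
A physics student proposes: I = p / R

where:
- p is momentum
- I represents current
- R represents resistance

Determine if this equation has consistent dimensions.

No

p (momentum) has dimensions [L M T^-1].
I (current) has dimensions [I].
R (resistance) has dimensions [I^-2 L^2 M T^-3].

Left side: [I]
Right side: [I^2 L^-1 T^2]

The two sides have different dimensions, so the equation is NOT dimensionally consistent.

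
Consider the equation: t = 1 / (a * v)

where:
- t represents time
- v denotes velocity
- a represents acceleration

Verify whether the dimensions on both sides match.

No

t (time) has dimensions [T].
v (velocity) has dimensions [L T^-1].
a (acceleration) has dimensions [L T^-2].

Left side: [T]
Right side: [L^-2 T^3]

The two sides have different dimensions, so the equation is NOT dimensionally consistent.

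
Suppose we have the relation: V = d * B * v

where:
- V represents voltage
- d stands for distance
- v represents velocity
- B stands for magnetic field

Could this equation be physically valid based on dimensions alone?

Yes

V (voltage) has dimensions [I^-1 L^2 M T^-3].
d (distance) has dimensions [L].
v (velocity) has dimensions [L T^-1].
B (magnetic field) has dimensions [I^-1 M T^-2].

Left side: [I^-1 L^2 M T^-3]
Right side: [I^-1 L^2 M T^-3]

Both sides have the same dimensions, so the equation is dimensionally consistent.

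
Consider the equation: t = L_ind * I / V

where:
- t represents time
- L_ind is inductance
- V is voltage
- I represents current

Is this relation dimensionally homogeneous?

Yes

t (time) has dimensions [T].
L_ind (inductance) has dimensions [I^-2 L^2 M T^-2].
V (voltage) has dimensions [I^-1 L^2 M T^-3].
I (current) has dimensions [I].

Left side: [T]
Right side: [T]

Both sides have the same dimensions, so the equation is dimensionally consistent.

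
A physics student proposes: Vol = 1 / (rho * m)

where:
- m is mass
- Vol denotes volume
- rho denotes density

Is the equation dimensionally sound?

No

m (mass) has dimensions [M].
Vol (volume) has dimensions [L^3].
rho (density) has dimensions [L^-3 M].

Left side: [L^3]
Right side: [L^3 M^-2]

The two sides have different dimensions, so the equation is NOT dimensionally consistent.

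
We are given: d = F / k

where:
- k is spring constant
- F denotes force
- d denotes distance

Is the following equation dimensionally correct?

Yes

k (spring constant) has dimensions [M T^-2].
F (force) has dimensions [L M T^-2].
d (distance) has dimensions [L].

Left side: [L]
Right side: [L]

Both sides have the same dimensions, so the equation is dimensionally consistent.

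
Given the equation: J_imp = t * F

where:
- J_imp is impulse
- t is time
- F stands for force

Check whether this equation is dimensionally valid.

Yes

J_imp (impulse) has dimensions [L M T^-1].
t (time) has dimensions [T].
F (force) has dimensions [L M T^-2].

Left side: [L M T^-1]
Right side: [L M T^-1]

Both sides have the same dimensions, so the equation is dimensionally consistent.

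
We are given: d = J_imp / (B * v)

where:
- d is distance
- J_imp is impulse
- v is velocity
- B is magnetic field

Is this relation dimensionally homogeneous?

No

d (distance) has dimensions [L].
J_imp (impulse) has dimensions [L M T^-1].
v (velocity) has dimensions [L T^-1].
B (magnetic field) has dimensions [I^-1 M T^-2].

Left side: [L]
Right side: [I T^2]

The two sides have different dimensions, so the equation is NOT dimensionally consistent.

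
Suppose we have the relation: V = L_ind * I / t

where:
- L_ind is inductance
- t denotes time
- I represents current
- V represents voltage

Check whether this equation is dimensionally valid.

Yes

L_ind (inductance) has dimensions [I^-2 L^2 M T^-2].
t (time) has dimensions [T].
I (current) has dimensions [I].
V (voltage) has dimensions [I^-1 L^2 M T^-3].

Left side: [I^-1 L^2 M T^-3]
Right side: [I^-1 L^2 M T^-3]

Both sides have the same dimensions, so the equation is dimensionally consistent.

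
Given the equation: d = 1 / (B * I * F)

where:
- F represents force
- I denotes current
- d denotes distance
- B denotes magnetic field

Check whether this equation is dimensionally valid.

No

F (force) has dimensions [L M T^-2].
I (current) has dimensions [I].
d (distance) has dimensions [L].
B (magnetic field) has dimensions [I^-1 M T^-2].

Left side: [L]
Right side: [L^-1 M^-2 T^4]

The two sides have different dimensions, so the equation is NOT dimensionally consistent.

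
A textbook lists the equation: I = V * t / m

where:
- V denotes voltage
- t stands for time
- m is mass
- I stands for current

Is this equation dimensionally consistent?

No

V (voltage) has dimensions [I^-1 L^2 M T^-3].
t (time) has dimensions [T].
m (mass) has dimensions [M].
I (current) has dimensions [I].

Left side: [I]
Right side: [I^-1 L^2 T^-2]

The two sides have different dimensions, so the equation is NOT dimensionally consistent.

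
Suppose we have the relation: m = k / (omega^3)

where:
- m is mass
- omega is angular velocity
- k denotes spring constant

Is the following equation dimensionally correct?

No

m (mass) has dimensions [M].
omega (angular velocity) has dimensions [T^-1].
k (spring constant) has dimensions [M T^-2].

Left side: [M]
Right side: [M T]

The two sides have different dimensions, so the equation is NOT dimensionally consistent.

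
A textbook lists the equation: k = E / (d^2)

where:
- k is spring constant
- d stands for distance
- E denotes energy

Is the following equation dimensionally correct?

Yes

k (spring constant) has dimensions [M T^-2].
d (distance) has dimensions [L].
E (energy) has dimensions [L^2 M T^-2].

Left side: [M T^-2]
Right side: [M T^-2]

Both sides have the same dimensions, so the equation is dimensionally consistent.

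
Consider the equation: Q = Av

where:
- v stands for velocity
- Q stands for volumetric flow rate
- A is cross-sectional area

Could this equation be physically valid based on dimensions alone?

Yes

v (velocity) has dimensions [L T^-1].
Q (volumetric flow rate) has dimensions [L^3 T^-1].
A (cross-sectional area) has dimensions [L^2].

Left side: [L^3 T^-1]
Right side: [L^3 T^-1]

Both sides have the same dimensions, so the equation is dimensionally consistent.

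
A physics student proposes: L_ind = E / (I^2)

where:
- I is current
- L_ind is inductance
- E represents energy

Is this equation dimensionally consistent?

Yes

I (current) has dimensions [I].
L_ind (inductance) has dimensions [I^-2 L^2 M T^-2].
E (energy) has dimensions [L^2 M T^-2].

Left side: [I^-2 L^2 M T^-2]
Right side: [I^-2 L^2 M T^-2]

Both sides have the same dimensions, so the equation is dimensionally consistent.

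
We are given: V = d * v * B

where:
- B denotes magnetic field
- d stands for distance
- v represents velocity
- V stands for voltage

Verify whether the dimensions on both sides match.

Yes

B (magnetic field) has dimensions [I^-1 M T^-2].
d (distance) has dimensions [L].
v (velocity) has dimensions [L T^-1].
V (voltage) has dimensions [I^-1 L^2 M T^-3].

Left side: [I^-1 L^2 M T^-3]
Right side: [I^-1 L^2 M T^-3]

Both sides have the same dimensions, so the equation is dimensionally consistent.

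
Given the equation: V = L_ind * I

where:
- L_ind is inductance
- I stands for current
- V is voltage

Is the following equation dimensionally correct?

No

L_ind (inductance) has dimensions [I^-2 L^2 M T^-2].
I (current) has dimensions [I].
V (voltage) has dimensions [I^-1 L^2 M T^-3].

Left side: [I^-1 L^2 M T^-3]
Right side: [I^-1 L^2 M T^-2]

The two sides have different dimensions, so the equation is NOT dimensionally consistent.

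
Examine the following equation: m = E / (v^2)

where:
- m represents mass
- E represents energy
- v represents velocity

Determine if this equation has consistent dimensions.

Yes

m (mass) has dimensions [M].
E (energy) has dimensions [L^2 M T^-2].
v (velocity) has dimensions [L T^-1].

Left side: [M]
Right side: [M]

Both sides have the same dimensions, so the equation is dimensionally consistent.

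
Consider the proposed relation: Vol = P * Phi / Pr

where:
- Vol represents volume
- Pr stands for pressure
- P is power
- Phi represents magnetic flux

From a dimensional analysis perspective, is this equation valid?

No

Vol (volume) has dimensions [L^3].
Pr (pressure) has dimensions [L^-1 M T^-2].
P (power) has dimensions [L^2 M T^-3].
Phi (magnetic flux) has dimensions [I^-1 L^2 M T^-2].

Left side: [L^3]
Right side: [I^-1 L^5 M T^-3]

The two sides have different dimensions, so the equation is NOT dimensionally consistent.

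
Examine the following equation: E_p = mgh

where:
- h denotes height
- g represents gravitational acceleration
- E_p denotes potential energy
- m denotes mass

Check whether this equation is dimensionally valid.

Yes

h (height) has dimensions [L].
g (gravitational acceleration) has dimensions [L T^-2].
E_p (potential energy) has dimensions [L^2 M T^-2].
m (mass) has dimensions [M].

Left side: [L^2 M T^-2]
Right side: [L^2 M T^-2]

Both sides have the same dimensions, so the equation is dimensionally consistent.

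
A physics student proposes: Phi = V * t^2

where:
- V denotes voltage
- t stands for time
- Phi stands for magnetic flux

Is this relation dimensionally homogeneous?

No

V (voltage) has dimensions [I^-1 L^2 M T^-3].
t (time) has dimensions [T].
Phi (magnetic flux) has dimensions [I^-1 L^2 M T^-2].

Left side: [I^-1 L^2 M T^-2]
Right side: [I^-1 L^2 M T^-1]

The two sides have different dimensions, so the equation is NOT dimensionally consistent.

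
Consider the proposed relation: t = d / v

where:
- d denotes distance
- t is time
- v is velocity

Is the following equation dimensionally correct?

Yes

d (distance) has dimensions [L].
t (time) has dimensions [T].
v (velocity) has dimensions [L T^-1].

Left side: [T]
Right side: [T]

Both sides have the same dimensions, so the equation is dimensionally consistent.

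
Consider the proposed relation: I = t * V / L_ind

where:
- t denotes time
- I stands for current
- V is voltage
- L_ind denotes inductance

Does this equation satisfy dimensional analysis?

Yes

t (time) has dimensions [T].
I (current) has dimensions [I].
V (voltage) has dimensions [I^-1 L^2 M T^-3].
L_ind (inductance) has dimensions [I^-2 L^2 M T^-2].

Left side: [I]
Right side: [I]

Both sides have the same dimensions, so the equation is dimensionally consistent.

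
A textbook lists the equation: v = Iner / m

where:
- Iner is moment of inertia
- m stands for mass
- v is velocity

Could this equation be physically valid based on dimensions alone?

No

Iner (moment of inertia) has dimensions [L^2 M].
m (mass) has dimensions [M].
v (velocity) has dimensions [L T^-1].

Left side: [L T^-1]
Right side: [L^2]

The two sides have different dimensions, so the equation is NOT dimensionally consistent.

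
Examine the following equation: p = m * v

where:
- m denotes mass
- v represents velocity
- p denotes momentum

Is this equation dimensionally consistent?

Yes

m (mass) has dimensions [M].
v (velocity) has dimensions [L T^-1].
p (momentum) has dimensions [L M T^-1].

Left side: [L M T^-1]
Right side: [L M T^-1]

Both sides have the same dimensions, so the equation is dimensionally consistent.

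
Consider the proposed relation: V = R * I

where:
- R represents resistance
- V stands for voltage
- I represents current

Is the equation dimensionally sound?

Yes

R (resistance) has dimensions [I^-2 L^2 M T^-3].
V (voltage) has dimensions [I^-1 L^2 M T^-3].
I (current) has dimensions [I].

Left side: [I^-1 L^2 M T^-3]
Right side: [I^-1 L^2 M T^-3]

Both sides have the same dimensions, so the equation is dimensionally consistent.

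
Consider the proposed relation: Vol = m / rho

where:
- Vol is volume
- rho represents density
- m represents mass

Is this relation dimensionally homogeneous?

Yes

Vol (volume) has dimensions [L^3].
rho (density) has dimensions [L^-3 M].
m (mass) has dimensions [M].

Left side: [L^3]
Right side: [L^3]

Both sides have the same dimensions, so the equation is dimensionally consistent.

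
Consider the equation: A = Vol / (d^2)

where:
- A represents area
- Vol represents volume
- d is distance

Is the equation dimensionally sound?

No

A (area) has dimensions [L^2].
Vol (volume) has dimensions [L^3].
d (distance) has dimensions [L].

Left side: [L^2]
Right side: [L]

The two sides have different dimensions, so the equation is NOT dimensionally consistent.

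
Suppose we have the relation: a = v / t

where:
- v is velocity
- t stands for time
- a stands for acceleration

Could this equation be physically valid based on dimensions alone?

Yes

v (velocity) has dimensions [L T^-1].
t (time) has dimensions [T].
a (acceleration) has dimensions [L T^-2].

Left side: [L T^-2]
Right side: [L T^-2]

Both sides have the same dimensions, so the equation is dimensionally consistent.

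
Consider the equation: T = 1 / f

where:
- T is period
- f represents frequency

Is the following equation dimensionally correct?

Yes

T (period) has dimensions [T].
f (frequency) has dimensions [T^-1].

Left side: [T]
Right side: [T]

Both sides have the same dimensions, so the equation is dimensionally consistent.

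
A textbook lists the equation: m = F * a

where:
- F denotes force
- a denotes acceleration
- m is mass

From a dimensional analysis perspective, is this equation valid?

No

F (force) has dimensions [L M T^-2].
a (acceleration) has dimensions [L T^-2].
m (mass) has dimensions [M].

Left side: [M]
Right side: [L^2 M T^-4]

The two sides have different dimensions, so the equation is NOT dimensionally consistent.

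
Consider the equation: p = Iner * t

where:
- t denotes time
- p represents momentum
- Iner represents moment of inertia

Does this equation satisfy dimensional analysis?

No

t (time) has dimensions [T].
p (momentum) has dimensions [L M T^-1].
Iner (moment of inertia) has dimensions [L^2 M].

Left side: [L M T^-1]
Right side: [L^2 M T]

The two sides have different dimensions, so the equation is NOT dimensionally consistent.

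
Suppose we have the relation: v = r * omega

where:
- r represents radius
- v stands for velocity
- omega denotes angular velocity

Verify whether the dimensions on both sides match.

Yes

r (radius) has dimensions [L].
v (velocity) has dimensions [L T^-1].
omega (angular velocity) has dimensions [T^-1].

Left side: [L T^-1]
Right side: [L T^-1]

Both sides have the same dimensions, so the equation is dimensionally consistent.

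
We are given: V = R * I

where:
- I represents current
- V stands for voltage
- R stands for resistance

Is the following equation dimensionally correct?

Yes

I (current) has dimensions [I].
V (voltage) has dimensions [I^-1 L^2 M T^-3].
R (resistance) has dimensions [I^-2 L^2 M T^-3].

Left side: [I^-1 L^2 M T^-3]
Right side: [I^-1 L^2 M T^-3]

Both sides have the same dimensions, so the equation is dimensionally consistent.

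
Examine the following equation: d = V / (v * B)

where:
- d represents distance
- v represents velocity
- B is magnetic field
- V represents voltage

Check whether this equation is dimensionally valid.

Yes

d (distance) has dimensions [L].
v (velocity) has dimensions [L T^-1].
B (magnetic field) has dimensions [I^-1 M T^-2].
V (voltage) has dimensions [I^-1 L^2 M T^-3].

Left side: [L]
Right side: [L]

Both sides have the same dimensions, so the equation is dimensionally consistent.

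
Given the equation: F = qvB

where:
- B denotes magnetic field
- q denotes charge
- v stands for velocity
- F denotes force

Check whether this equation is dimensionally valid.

Yes

B (magnetic field) has dimensions [I^-1 M T^-2].
q (charge) has dimensions [I T].
v (velocity) has dimensions [L T^-1].
F (force) has dimensions [L M T^-2].

Left side: [L M T^-2]
Right side: [L M T^-2]

Both sides have the same dimensions, so the equation is dimensionally consistent.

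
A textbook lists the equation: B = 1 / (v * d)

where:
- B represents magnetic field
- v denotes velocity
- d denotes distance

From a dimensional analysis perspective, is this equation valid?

No

B (magnetic field) has dimensions [I^-1 M T^-2].
v (velocity) has dimensions [L T^-1].
d (distance) has dimensions [L].

Left side: [I^-1 M T^-2]
Right side: [L^-2 T]

The two sides have different dimensions, so the equation is NOT dimensionally consistent.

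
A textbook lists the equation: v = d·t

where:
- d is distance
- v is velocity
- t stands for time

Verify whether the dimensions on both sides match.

No

d (distance) has dimensions [L].
v (velocity) has dimensions [L T^-1].
t (time) has dimensions [T].

Left side: [L T^-1]
Right side: [L T]

The two sides have different dimensions, so the equation is NOT dimensionally consistent.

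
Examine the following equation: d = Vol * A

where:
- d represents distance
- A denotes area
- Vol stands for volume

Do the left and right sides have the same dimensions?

No

d (distance) has dimensions [L].
A (area) has dimensions [L^2].
Vol (volume) has dimensions [L^3].

Left side: [L]
Right side: [L^5]

The two sides have different dimensions, so the equation is NOT dimensionally consistent.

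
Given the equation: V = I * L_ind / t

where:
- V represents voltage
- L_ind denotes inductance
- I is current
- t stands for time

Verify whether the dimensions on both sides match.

Yes

V (voltage) has dimensions [I^-1 L^2 M T^-3].
L_ind (inductance) has dimensions [I^-2 L^2 M T^-2].
I (current) has dimensions [I].
t (time) has dimensions [T].

Left side: [I^-1 L^2 M T^-3]
Right side: [I^-1 L^2 M T^-3]

Both sides have the same dimensions, so the equation is dimensionally consistent.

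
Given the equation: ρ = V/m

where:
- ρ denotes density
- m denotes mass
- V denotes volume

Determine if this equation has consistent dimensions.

No

ρ (density) has dimensions [L^-3 M].
m (mass) has dimensions [M].
V (volume) has dimensions [L^3].

Left side: [L^-3 M]
Right side: [L^3 M^-1]

The two sides have different dimensions, so the equation is NOT dimensionally consistent.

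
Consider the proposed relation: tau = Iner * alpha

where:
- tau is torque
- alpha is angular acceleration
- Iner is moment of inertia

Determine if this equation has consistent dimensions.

Yes

tau (torque) has dimensions [L^2 M T^-2].
alpha (angular acceleration) has dimensions [T^-2].
Iner (moment of inertia) has dimensions [L^2 M].

Left side: [L^2 M T^-2]
Right side: [L^2 M T^-2]

Both sides have the same dimensions, so the equation is dimensionally consistent.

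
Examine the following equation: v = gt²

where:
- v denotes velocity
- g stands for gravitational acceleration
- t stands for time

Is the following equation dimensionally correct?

No

v (velocity) has dimensions [L T^-1].
g (gravitational acceleration) has dimensions [L T^-2].
t (time) has dimensions [T].

Left side: [L T^-1]
Right side: [L]

The two sides have different dimensions, so the equation is NOT dimensionally consistent.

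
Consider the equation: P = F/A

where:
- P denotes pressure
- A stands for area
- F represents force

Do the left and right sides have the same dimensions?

Yes

P (pressure) has dimensions [L^-1 M T^-2].
A (area) has dimensions [L^2].
F (force) has dimensions [L M T^-2].

Left side: [L^-1 M T^-2]
Right side: [L^-1 M T^-2]

Both sides have the same dimensions, so the equation is dimensionally consistent.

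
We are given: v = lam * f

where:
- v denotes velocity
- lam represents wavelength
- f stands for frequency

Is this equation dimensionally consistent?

Yes

v (velocity) has dimensions [L T^-1].
lam (wavelength) has dimensions [L].
f (frequency) has dimensions [T^-1].

Left side: [L T^-1]
Right side: [L T^-1]

Both sides have the same dimensions, so the equation is dimensionally consistent.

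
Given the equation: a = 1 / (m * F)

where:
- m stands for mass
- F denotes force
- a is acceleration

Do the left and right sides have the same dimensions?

No

m (mass) has dimensions [M].
F (force) has dimensions [L M T^-2].
a (acceleration) has dimensions [L T^-2].

Left side: [L T^-2]
Right side: [L^-1 M^-2 T^2]

The two sides have different dimensions, so the equation is NOT dimensionally consistent.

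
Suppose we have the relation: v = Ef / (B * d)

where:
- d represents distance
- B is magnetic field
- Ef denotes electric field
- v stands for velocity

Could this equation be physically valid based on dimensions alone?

No

d (distance) has dimensions [L].
B (magnetic field) has dimensions [I^-1 M T^-2].
Ef (electric field) has dimensions [I^-1 L M T^-3].
v (velocity) has dimensions [L T^-1].

Left side: [L T^-1]
Right side: [T^-1]

The two sides have different dimensions, so the equation is NOT dimensionally consistent.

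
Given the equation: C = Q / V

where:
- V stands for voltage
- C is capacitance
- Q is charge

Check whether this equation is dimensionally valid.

Yes

V (voltage) has dimensions [I^-1 L^2 M T^-3].
C (capacitance) has dimensions [I^2 L^-2 M^-1 T^4].
Q (charge) has dimensions [I T].

Left side: [I^2 L^-2 M^-1 T^4]
Right side: [I^2 L^-2 M^-1 T^4]

Both sides have the same dimensions, so the equation is dimensionally consistent.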